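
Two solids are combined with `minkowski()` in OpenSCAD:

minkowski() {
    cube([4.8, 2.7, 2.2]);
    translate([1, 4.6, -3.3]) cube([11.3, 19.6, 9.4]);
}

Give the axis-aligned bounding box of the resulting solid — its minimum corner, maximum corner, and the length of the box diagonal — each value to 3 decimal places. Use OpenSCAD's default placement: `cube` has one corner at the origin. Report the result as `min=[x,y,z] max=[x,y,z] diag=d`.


A = translate([1, 4.6, -3.3]) cube([11.3, 19.6, 9.4]) → bbox [1,4.6,-3.3] .. [12.3,24.2,6.1]
B = cube([4.8, 2.7, 2.2]) → bbox [0,0,0] .. [4.8,2.7,2.2]
lo = A.lo+B.lo = [1+0, 4.6+0, -3.3+0] = [1.000,4.600,-3.300]
hi = A.hi+B.hi = [12.3+4.8, 24.2+2.7, 6.1+2.2] = [17.100,26.900,8.300]
diag = √(16.1²+22.3²+11.6²) = √891.06 = 29.851

min=[1.000,4.600,-3.300] max=[17.100,26.900,8.300] diag=29.851


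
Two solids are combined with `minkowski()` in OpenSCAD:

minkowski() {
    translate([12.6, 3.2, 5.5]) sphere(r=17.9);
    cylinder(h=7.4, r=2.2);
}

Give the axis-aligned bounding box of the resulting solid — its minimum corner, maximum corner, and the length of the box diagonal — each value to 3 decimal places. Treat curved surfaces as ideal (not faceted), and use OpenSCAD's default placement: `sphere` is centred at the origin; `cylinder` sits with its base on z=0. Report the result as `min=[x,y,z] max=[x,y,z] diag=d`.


A = translate([12.6, 3.2, 5.5]) sphere(r=17.9) → bbox [-5.3,-14.7,-12.4] .. [30.5,21.1,23.4]
B = cylinder(h=7.4, r=2.2) → bbox [-2.2,-2.2,0] .. [2.2,2.2,7.4]
lo = A.lo+B.lo = [-5.3-2.2, -14.7-2.2, -12.4+0] = [-7.500,-16.900,-12.400]
hi = A.hi+B.hi = [30.5+2.2, 21.1+2.2, 23.4+7.4] = [32.700,23.300,30.800]
diag = √(40.2²+40.2²+43.2²) = √5098.32 = 71.403

min=[-7.500,-16.900,-12.400] max=[32.700,23.300,30.800] diag=71.403


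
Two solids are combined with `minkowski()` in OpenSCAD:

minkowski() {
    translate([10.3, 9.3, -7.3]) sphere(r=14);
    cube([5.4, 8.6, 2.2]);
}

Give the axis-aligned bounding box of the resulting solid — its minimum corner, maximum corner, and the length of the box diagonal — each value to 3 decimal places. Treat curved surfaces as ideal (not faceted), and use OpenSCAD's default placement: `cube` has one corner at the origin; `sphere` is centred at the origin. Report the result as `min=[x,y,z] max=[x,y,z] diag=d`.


A = translate([10.3, 9.3, -7.3]) sphere(r=14) → bbox [-3.7,-4.7,-21.3] .. [24.3,23.3,6.7]
B = cube([5.4, 8.6, 2.2]) → bbox [0,0,0] .. [5.4,8.6,2.2]
lo = A.lo+B.lo = [-3.7+0, -4.7+0, -21.3+0] = [-3.700,-4.700,-21.300]
hi = A.hi+B.hi = [24.3+5.4, 23.3+8.6, 6.7+2.2] = [29.700,31.900,8.900]
diag = √(33.4²+36.6²+30.2²) = √3367.16 = 58.027

min=[-3.700,-4.700,-21.300] max=[29.700,31.900,8.900] diag=58.027


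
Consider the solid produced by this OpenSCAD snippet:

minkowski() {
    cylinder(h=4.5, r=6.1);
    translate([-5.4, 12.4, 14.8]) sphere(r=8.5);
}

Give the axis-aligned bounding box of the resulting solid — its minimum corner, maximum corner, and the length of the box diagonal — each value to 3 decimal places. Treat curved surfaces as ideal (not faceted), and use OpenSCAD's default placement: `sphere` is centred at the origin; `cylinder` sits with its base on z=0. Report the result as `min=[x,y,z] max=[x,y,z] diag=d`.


A = translate([-5.4, 12.4, 14.8]) sphere(r=8.5) → bbox [-13.9,3.9,6.3] .. [3.1,20.9,23.3]
B = cylinder(h=4.5, r=6.1) → bbox [-6.1,-6.1,0] .. [6.1,6.1,4.5]
lo = A.lo+B.lo = [-13.9-6.1, 3.9-6.1, 6.3+0] = [-20.000,-2.200,6.300]
hi = A.hi+B.hi = [3.1+6.1, 20.9+6.1, 23.3+4.5] = [9.200,27.000,27.800]
diag = √(29.2²+29.2²+21.5²) = √2167.53 = 46.557

min=[-20.000,-2.200,6.300] max=[9.200,27.000,27.800] diag=46.557


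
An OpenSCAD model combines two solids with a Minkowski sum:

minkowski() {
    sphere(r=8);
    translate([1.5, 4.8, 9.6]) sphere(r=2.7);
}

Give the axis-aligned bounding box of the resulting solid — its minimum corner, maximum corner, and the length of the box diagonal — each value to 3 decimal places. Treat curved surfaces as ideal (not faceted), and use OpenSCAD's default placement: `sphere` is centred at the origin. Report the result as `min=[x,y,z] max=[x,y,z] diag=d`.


A = translate([1.5, 4.8, 9.6]) sphere(r=2.7) → bbox [-1.2,2.1,6.9] .. [4.2,7.5,12.3]
B = sphere(r=8) → bbox [-8,-8,-8] .. [8,8,8]
lo = A.lo+B.lo = [-1.2-8, 2.1-8, 6.9-8] = [-9.200,-5.900,-1.100]
hi = A.hi+B.hi = [4.2+8, 7.5+8, 12.3+8] = [12.200,15.500,20.300]
diag = √(21.4²+21.4²+21.4²) = √1373.88 = 37.066

min=[-9.200,-5.900,-1.100] max=[12.200,15.500,20.300] diag=37.066


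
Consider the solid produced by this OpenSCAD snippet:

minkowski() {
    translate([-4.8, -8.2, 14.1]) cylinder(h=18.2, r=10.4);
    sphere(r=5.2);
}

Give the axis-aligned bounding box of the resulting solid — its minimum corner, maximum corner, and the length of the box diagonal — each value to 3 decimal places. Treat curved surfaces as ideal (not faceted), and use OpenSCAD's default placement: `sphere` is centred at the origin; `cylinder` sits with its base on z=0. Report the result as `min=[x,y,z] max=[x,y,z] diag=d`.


A = translate([-4.8, -8.2, 14.1]) cylinder(h=18.2, r=10.4) → bbox [-15.2,-18.6,14.1] .. [5.6,2.2,32.3]
B = sphere(r=5.2) → bbox [-5.2,-5.2,-5.2] .. [5.2,5.2,5.2]
lo = A.lo+B.lo = [-15.2-5.2, -18.6-5.2, 14.1-5.2] = [-20.400,-23.800,8.900]
hi = A.hi+B.hi = [5.6+5.2, 2.2+5.2, 32.3+5.2] = [10.800,7.400,37.500]
diag = √(31.2²+31.2²+28.6²) = √2764.84 = 52.582

min=[-20.400,-23.800,8.900] max=[10.800,7.400,37.500] diag=52.582


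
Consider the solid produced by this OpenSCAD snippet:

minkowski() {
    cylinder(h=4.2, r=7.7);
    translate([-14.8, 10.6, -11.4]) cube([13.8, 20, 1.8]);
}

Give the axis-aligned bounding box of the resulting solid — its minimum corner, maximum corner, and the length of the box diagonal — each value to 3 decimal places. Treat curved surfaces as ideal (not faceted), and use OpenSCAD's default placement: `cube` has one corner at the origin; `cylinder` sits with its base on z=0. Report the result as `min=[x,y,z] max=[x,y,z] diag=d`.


A = translate([-14.8, 10.6, -11.4]) cube([13.8, 20, 1.8]) → bbox [-14.8,10.6,-11.4] .. [-1,30.6,-9.6]
B = cylinder(h=4.2, r=7.7) → bbox [-7.7,-7.7,0] .. [7.7,7.7,4.2]
lo = A.lo+B.lo = [-14.8-7.7, 10.6-7.7, -11.4+0] = [-22.500,2.900,-11.400]
hi = A.hi+B.hi = [-1+7.7, 30.6+7.7, -9.6+4.2] = [6.700,38.300,-5.400]
diag = √(29.2²+35.4²+6²) = √2141.8 = 46.280

min=[-22.500,2.900,-11.400] max=[6.700,38.300,-5.400] diag=46.280


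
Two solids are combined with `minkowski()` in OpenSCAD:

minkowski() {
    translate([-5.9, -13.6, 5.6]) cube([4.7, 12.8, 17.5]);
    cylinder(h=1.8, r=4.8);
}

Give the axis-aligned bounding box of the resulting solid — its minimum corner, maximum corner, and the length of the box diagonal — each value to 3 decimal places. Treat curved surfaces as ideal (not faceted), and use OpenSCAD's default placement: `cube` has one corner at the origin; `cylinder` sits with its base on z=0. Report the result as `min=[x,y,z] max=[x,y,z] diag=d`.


A = translate([-5.9, -13.6, 5.6]) cube([4.7, 12.8, 17.5]) → bbox [-5.9,-13.6,5.6] .. [-1.2,-0.8,23.1]
B = cylinder(h=1.8, r=4.8) → bbox [-4.8,-4.8,0] .. [4.8,4.8,1.8]
lo = A.lo+B.lo = [-5.9-4.8, -13.6-4.8, 5.6+0] = [-10.700,-18.400,5.600]
hi = A.hi+B.hi = [-1.2+4.8, -0.8+4.8, 23.1+1.8] = [3.600,4.000,24.900]
diag = √(14.3²+22.4²+19.3²) = √1078.74 = 32.844

min=[-10.700,-18.400,5.600] max=[3.600,4.000,24.900] diag=32.844


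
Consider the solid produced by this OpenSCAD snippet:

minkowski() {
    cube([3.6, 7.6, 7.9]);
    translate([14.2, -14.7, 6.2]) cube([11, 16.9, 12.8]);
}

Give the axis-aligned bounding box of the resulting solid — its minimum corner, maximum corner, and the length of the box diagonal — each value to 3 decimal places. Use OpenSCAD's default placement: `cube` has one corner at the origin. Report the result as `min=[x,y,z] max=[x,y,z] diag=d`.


min=[14.200,-14.700,6.200] max=[28.800,9.800,26.900] diag=35.241

A = translate([14.2, -14.7, 6.2]) cube([11, 16.9, 12.8]) → bbox [14.2,-14.7,6.2] .. [25.2,2.2,19]
B = cube([3.6, 7.6, 7.9]) → bbox [0,0,0] .. [3.6,7.6,7.9]
lo = A.lo+B.lo = [14.2+0, -14.7+0, 6.2+0] = [14.200,-14.700,6.200]
hi = A.hi+B.hi = [25.2+3.6, 2.2+7.6, 19+7.9] = [28.800,9.800,26.900]
diag = √(14.6²+24.5²+20.7²) = √1241.9 = 35.241


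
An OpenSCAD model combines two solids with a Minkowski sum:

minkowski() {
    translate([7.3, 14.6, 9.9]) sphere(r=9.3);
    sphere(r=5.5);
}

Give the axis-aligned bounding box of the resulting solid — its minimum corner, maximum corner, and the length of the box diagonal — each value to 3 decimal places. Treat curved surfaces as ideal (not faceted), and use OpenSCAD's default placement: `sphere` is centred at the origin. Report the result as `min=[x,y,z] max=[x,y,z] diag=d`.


min=[-7.500,-0.200,-4.900] max=[22.100,29.400,24.700] diag=51.269

A = translate([7.3, 14.6, 9.9]) sphere(r=9.3) → bbox [-2,5.3,0.6] .. [16.6,23.9,19.2]
B = sphere(r=5.5) → bbox [-5.5,-5.5,-5.5] .. [5.5,5.5,5.5]
lo = A.lo+B.lo = [-2-5.5, 5.3-5.5, 0.6-5.5] = [-7.500,-0.200,-4.900]
hi = A.hi+B.hi = [16.6+5.5, 23.9+5.5, 19.2+5.5] = [22.100,29.400,24.700]
diag = √(29.6²+29.6²+29.6²) = √2628.48 = 51.269


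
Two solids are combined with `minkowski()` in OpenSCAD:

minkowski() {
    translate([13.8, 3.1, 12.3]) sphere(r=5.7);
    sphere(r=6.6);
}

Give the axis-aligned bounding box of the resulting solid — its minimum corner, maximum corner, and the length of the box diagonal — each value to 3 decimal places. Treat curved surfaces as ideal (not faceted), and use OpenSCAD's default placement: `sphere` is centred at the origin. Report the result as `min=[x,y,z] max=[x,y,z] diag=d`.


A = translate([13.8, 3.1, 12.3]) sphere(r=5.7) → bbox [8.1,-2.6,6.6] .. [19.5,8.8,18]
B = sphere(r=6.6) → bbox [-6.6,-6.6,-6.6] .. [6.6,6.6,6.6]
lo = A.lo+B.lo = [8.1-6.6, -2.6-6.6, 6.6-6.6] = [1.500,-9.200,0.000]
hi = A.hi+B.hi = [19.5+6.6, 8.8+6.6, 18+6.6] = [26.100,15.400,24.600]
diag = √(24.6²+24.6²+24.6²) = √1815.48 = 42.608

min=[1.500,-9.200,0.000] max=[26.100,15.400,24.600] diag=42.608


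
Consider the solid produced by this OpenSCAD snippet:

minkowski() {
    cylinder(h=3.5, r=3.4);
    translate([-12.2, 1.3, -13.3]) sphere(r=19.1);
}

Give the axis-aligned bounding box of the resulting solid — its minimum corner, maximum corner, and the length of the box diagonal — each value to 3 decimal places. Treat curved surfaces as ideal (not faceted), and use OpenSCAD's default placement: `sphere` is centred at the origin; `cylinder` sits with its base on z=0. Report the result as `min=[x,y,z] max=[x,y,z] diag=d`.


A = translate([-12.2, 1.3, -13.3]) sphere(r=19.1) → bbox [-31.3,-17.8,-32.4] .. [6.9,20.4,5.8]
B = cylinder(h=3.5, r=3.4) → bbox [-3.4,-3.4,0] .. [3.4,3.4,3.5]
lo = A.lo+B.lo = [-31.3-3.4, -17.8-3.4, -32.4+0] = [-34.700,-21.200,-32.400]
hi = A.hi+B.hi = [6.9+3.4, 20.4+3.4, 5.8+3.5] = [10.300,23.800,9.300]
diag = √(45²+45²+41.7²) = √5788.89 = 76.085

min=[-34.700,-21.200,-32.400] max=[10.300,23.800,9.300] diag=76.085


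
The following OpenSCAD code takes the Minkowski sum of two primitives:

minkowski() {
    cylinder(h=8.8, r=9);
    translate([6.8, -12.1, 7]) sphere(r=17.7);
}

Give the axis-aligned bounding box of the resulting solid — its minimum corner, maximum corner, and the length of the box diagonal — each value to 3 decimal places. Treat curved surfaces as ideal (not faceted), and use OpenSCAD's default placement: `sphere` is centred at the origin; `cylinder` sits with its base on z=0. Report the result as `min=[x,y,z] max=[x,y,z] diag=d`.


A = translate([6.8, -12.1, 7]) sphere(r=17.7) → bbox [-10.9,-29.8,-10.7] .. [24.5,5.6,24.7]
B = cylinder(h=8.8, r=9) → bbox [-9,-9,0] .. [9,9,8.8]
lo = A.lo+B.lo = [-10.9-9, -29.8-9, -10.7+0] = [-19.900,-38.800,-10.700]
hi = A.hi+B.hi = [24.5+9, 5.6+9, 24.7+8.8] = [33.500,14.600,33.500]
diag = √(53.4²+53.4²+44.2²) = √7656.76 = 87.503

min=[-19.900,-38.800,-10.700] max=[33.500,14.600,33.500] diag=87.503


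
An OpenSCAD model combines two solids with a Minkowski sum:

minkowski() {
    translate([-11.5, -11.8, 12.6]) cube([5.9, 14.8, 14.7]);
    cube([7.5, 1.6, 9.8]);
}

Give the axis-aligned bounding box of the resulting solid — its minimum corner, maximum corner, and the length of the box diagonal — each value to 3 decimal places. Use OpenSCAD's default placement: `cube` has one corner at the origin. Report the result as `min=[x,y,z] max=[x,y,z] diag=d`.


min=[-11.500,-11.800,12.600] max=[1.900,4.600,37.100] diag=32.385

A = translate([-11.5, -11.8, 12.6]) cube([5.9, 14.8, 14.7]) → bbox [-11.5,-11.8,12.6] .. [-5.6,3,27.3]
B = cube([7.5, 1.6, 9.8]) → bbox [0,0,0] .. [7.5,1.6,9.8]
lo = A.lo+B.lo = [-11.5+0, -11.8+0, 12.6+0] = [-11.500,-11.800,12.600]
hi = A.hi+B.hi = [-5.6+7.5, 3+1.6, 27.3+9.8] = [1.900,4.600,37.100]
diag = √(13.4²+16.4²+24.5²) = √1048.77 = 32.385


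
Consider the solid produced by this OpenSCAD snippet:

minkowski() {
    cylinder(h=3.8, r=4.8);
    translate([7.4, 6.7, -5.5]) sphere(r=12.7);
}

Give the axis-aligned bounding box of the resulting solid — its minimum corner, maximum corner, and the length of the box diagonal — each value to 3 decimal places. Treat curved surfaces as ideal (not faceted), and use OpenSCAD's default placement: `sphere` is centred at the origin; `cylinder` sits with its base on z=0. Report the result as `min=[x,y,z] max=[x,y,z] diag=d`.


min=[-10.100,-10.800,-18.200] max=[24.900,24.200,11.000] diag=57.469

A = translate([7.4, 6.7, -5.5]) sphere(r=12.7) → bbox [-5.3,-6,-18.2] .. [20.1,19.4,7.2]
B = cylinder(h=3.8, r=4.8) → bbox [-4.8,-4.8,0] .. [4.8,4.8,3.8]
lo = A.lo+B.lo = [-5.3-4.8, -6-4.8, -18.2+0] = [-10.100,-10.800,-18.200]
hi = A.hi+B.hi = [20.1+4.8, 19.4+4.8, 7.2+3.8] = [24.900,24.200,11.000]
diag = √(35²+35²+29.2²) = √3302.64 = 57.469


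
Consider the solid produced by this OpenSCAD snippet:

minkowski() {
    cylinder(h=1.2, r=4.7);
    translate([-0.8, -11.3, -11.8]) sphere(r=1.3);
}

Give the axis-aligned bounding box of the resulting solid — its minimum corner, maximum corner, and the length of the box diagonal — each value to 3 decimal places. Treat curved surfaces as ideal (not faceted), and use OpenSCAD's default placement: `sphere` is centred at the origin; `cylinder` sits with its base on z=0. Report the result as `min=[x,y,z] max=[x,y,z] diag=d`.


min=[-6.800,-17.300,-13.100] max=[5.200,-5.300,-9.300] diag=17.391

A = translate([-0.8, -11.3, -11.8]) sphere(r=1.3) → bbox [-2.1,-12.6,-13.1] .. [0.5,-10,-10.5]
B = cylinder(h=1.2, r=4.7) → bbox [-4.7,-4.7,0] .. [4.7,4.7,1.2]
lo = A.lo+B.lo = [-2.1-4.7, -12.6-4.7, -13.1+0] = [-6.800,-17.300,-13.100]
hi = A.hi+B.hi = [0.5+4.7, -10+4.7, -10.5+1.2] = [5.200,-5.300,-9.300]
diag = √(12²+12²+3.8²) = √302.44 = 17.391


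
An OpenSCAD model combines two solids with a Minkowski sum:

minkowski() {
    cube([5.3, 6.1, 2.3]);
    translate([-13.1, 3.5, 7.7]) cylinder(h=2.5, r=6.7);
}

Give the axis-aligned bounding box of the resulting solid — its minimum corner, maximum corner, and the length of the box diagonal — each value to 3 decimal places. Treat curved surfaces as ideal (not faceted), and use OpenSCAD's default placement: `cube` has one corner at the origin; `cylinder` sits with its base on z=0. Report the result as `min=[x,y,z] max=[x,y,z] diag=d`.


A = translate([-13.1, 3.5, 7.7]) cylinder(h=2.5, r=6.7) → bbox [-19.8,-3.2,7.7] .. [-6.4,10.2,10.2]
B = cube([5.3, 6.1, 2.3]) → bbox [0,0,0] .. [5.3,6.1,2.3]
lo = A.lo+B.lo = [-19.8+0, -3.2+0, 7.7+0] = [-19.800,-3.200,7.700]
hi = A.hi+B.hi = [-6.4+5.3, 10.2+6.1, 10.2+2.3] = [-1.100,16.300,12.500]
diag = √(18.7²+19.5²+4.8²) = √752.98 = 27.440

min=[-19.800,-3.200,7.700] max=[-1.100,16.300,12.500] diag=27.440


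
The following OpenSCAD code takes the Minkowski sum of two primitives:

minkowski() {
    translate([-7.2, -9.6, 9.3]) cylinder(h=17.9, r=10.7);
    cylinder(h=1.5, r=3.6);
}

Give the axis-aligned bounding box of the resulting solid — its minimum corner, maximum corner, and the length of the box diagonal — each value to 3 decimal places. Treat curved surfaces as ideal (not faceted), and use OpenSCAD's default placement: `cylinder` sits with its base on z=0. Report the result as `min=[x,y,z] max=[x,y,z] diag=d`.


A = translate([-7.2, -9.6, 9.3]) cylinder(h=17.9, r=10.7) → bbox [-17.9,-20.3,9.3] .. [3.5,1.1,27.2]
B = cylinder(h=1.5, r=3.6) → bbox [-3.6,-3.6,0] .. [3.6,3.6,1.5]
lo = A.lo+B.lo = [-17.9-3.6, -20.3-3.6, 9.3+0] = [-21.500,-23.900,9.300]
hi = A.hi+B.hi = [3.5+3.6, 1.1+3.6, 27.2+1.5] = [7.100,4.700,28.700]
diag = √(28.6²+28.6²+19.4²) = √2012.28 = 44.858

min=[-21.500,-23.900,9.300] max=[7.100,4.700,28.700] diag=44.858


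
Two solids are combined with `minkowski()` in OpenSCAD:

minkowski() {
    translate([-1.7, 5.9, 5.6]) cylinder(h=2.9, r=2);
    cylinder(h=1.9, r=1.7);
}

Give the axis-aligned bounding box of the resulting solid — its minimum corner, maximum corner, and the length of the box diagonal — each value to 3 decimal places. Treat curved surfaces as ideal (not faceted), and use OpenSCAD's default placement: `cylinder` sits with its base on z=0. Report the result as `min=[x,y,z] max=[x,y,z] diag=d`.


min=[-5.400,2.200,5.600] max=[2.000,9.600,10.400] diag=11.513

A = translate([-1.7, 5.9, 5.6]) cylinder(h=2.9, r=2) → bbox [-3.7,3.9,5.6] .. [0.3,7.9,8.5]
B = cylinder(h=1.9, r=1.7) → bbox [-1.7,-1.7,0] .. [1.7,1.7,1.9]
lo = A.lo+B.lo = [-3.7-1.7, 3.9-1.7, 5.6+0] = [-5.400,2.200,5.600]
hi = A.hi+B.hi = [0.3+1.7, 7.9+1.7, 8.5+1.9] = [2.000,9.600,10.400]
diag = √(7.4²+7.4²+4.8²) = √132.56 = 11.513


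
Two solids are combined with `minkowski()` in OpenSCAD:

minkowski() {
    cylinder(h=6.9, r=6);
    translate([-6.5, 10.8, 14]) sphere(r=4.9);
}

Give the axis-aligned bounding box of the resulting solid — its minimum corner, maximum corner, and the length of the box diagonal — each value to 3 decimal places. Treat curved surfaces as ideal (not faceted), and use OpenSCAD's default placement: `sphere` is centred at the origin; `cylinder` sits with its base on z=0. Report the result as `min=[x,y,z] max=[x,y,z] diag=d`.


min=[-17.400,-0.100,9.100] max=[4.400,21.700,25.800] diag=35.062

A = translate([-6.5, 10.8, 14]) sphere(r=4.9) → bbox [-11.4,5.9,9.1] .. [-1.6,15.7,18.9]
B = cylinder(h=6.9, r=6) → bbox [-6,-6,0] .. [6,6,6.9]
lo = A.lo+B.lo = [-11.4-6, 5.9-6, 9.1+0] = [-17.400,-0.100,9.100]
hi = A.hi+B.hi = [-1.6+6, 15.7+6, 18.9+6.9] = [4.400,21.700,25.800]
diag = √(21.8²+21.8²+16.7²) = √1229.37 = 35.062


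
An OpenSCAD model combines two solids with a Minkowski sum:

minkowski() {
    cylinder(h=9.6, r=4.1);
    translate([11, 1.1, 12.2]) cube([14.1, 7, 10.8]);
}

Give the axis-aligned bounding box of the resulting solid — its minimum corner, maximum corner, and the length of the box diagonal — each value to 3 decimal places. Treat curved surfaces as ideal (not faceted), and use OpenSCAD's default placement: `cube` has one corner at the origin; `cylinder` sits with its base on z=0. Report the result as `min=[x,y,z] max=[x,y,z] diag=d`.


A = translate([11, 1.1, 12.2]) cube([14.1, 7, 10.8]) → bbox [11,1.1,12.2] .. [25.1,8.1,23]
B = cylinder(h=9.6, r=4.1) → bbox [-4.1,-4.1,0] .. [4.1,4.1,9.6]
lo = A.lo+B.lo = [11-4.1, 1.1-4.1, 12.2+0] = [6.900,-3.000,12.200]
hi = A.hi+B.hi = [25.1+4.1, 8.1+4.1, 23+9.6] = [29.200,12.200,32.600]
diag = √(22.3²+15.2²+20.4²) = √1144.49 = 33.830

min=[6.900,-3.000,12.200] max=[29.200,12.200,32.600] diag=33.830


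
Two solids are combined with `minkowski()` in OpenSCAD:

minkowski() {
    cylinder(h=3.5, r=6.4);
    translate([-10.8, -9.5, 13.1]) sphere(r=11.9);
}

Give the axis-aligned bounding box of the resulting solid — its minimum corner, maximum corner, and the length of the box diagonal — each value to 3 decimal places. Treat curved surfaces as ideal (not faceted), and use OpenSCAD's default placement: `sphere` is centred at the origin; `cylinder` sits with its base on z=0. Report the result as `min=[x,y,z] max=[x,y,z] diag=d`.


min=[-29.100,-27.800,1.200] max=[7.500,8.800,28.500] diag=58.518

A = translate([-10.8, -9.5, 13.1]) sphere(r=11.9) → bbox [-22.7,-21.4,1.2] .. [1.1,2.4,25]
B = cylinder(h=3.5, r=6.4) → bbox [-6.4,-6.4,0] .. [6.4,6.4,3.5]
lo = A.lo+B.lo = [-22.7-6.4, -21.4-6.4, 1.2+0] = [-29.100,-27.800,1.200]
hi = A.hi+B.hi = [1.1+6.4, 2.4+6.4, 25+3.5] = [7.500,8.800,28.500]
diag = √(36.6²+36.6²+27.3²) = √3424.41 = 58.518


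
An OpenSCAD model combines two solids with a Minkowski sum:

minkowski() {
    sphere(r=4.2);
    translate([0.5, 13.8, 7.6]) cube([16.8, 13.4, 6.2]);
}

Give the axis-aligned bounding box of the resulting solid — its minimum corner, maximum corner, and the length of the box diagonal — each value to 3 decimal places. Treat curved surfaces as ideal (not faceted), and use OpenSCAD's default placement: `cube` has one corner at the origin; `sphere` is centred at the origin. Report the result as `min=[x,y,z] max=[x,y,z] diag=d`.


min=[-3.700,9.600,3.400] max=[21.500,31.400,18.000] diag=36.379

A = translate([0.5, 13.8, 7.6]) cube([16.8, 13.4, 6.2]) → bbox [0.5,13.8,7.6] .. [17.3,27.2,13.8]
B = sphere(r=4.2) → bbox [-4.2,-4.2,-4.2] .. [4.2,4.2,4.2]
lo = A.lo+B.lo = [0.5-4.2, 13.8-4.2, 7.6-4.2] = [-3.700,9.600,3.400]
hi = A.hi+B.hi = [17.3+4.2, 27.2+4.2, 13.8+4.2] = [21.500,31.400,18.000]
diag = √(25.2²+21.8²+14.6²) = √1323.44 = 36.379


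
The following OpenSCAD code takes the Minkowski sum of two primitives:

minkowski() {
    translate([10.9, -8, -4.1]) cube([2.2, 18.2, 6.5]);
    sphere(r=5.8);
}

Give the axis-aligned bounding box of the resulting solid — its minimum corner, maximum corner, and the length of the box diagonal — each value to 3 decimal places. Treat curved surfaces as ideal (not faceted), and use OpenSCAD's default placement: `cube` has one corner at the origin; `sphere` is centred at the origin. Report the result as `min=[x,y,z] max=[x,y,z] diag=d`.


A = translate([10.9, -8, -4.1]) cube([2.2, 18.2, 6.5]) → bbox [10.9,-8,-4.1] .. [13.1,10.2,2.4]
B = sphere(r=5.8) → bbox [-5.8,-5.8,-5.8] .. [5.8,5.8,5.8]
lo = A.lo+B.lo = [10.9-5.8, -8-5.8, -4.1-5.8] = [5.100,-13.800,-9.900]
hi = A.hi+B.hi = [13.1+5.8, 10.2+5.8, 2.4+5.8] = [18.900,16.000,8.200]
diag = √(13.8²+29.8²+18.1²) = √1406.09 = 37.498

min=[5.100,-13.800,-9.900] max=[18.900,16.000,8.200] diag=37.498


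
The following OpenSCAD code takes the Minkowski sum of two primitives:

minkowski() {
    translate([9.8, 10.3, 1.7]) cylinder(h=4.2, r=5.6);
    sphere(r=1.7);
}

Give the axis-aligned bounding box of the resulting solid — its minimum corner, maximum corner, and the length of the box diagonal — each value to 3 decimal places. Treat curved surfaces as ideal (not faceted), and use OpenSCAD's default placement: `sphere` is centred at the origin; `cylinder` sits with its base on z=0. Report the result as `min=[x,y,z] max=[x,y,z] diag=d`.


A = translate([9.8, 10.3, 1.7]) cylinder(h=4.2, r=5.6) → bbox [4.2,4.7,1.7] .. [15.4,15.9,5.9]
B = sphere(r=1.7) → bbox [-1.7,-1.7,-1.7] .. [1.7,1.7,1.7]
lo = A.lo+B.lo = [4.2-1.7, 4.7-1.7, 1.7-1.7] = [2.500,3.000,0.000]
hi = A.hi+B.hi = [15.4+1.7, 15.9+1.7, 5.9+1.7] = [17.100,17.600,7.600]
diag = √(14.6²+14.6²+7.6²) = √484.08 = 22.002

min=[2.500,3.000,0.000] max=[17.100,17.600,7.600] diag=22.002


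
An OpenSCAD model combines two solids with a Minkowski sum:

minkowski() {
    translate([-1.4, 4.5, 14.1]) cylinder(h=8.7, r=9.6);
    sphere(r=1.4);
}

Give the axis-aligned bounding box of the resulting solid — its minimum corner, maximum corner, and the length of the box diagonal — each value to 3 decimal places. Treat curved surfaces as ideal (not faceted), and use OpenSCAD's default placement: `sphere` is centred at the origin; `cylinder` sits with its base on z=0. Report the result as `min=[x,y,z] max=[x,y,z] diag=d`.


min=[-12.400,-6.500,12.700] max=[9.600,15.500,24.200] diag=33.170

A = translate([-1.4, 4.5, 14.1]) cylinder(h=8.7, r=9.6) → bbox [-11,-5.1,14.1] .. [8.2,14.1,22.8]
B = sphere(r=1.4) → bbox [-1.4,-1.4,-1.4] .. [1.4,1.4,1.4]
lo = A.lo+B.lo = [-11-1.4, -5.1-1.4, 14.1-1.4] = [-12.400,-6.500,12.700]
hi = A.hi+B.hi = [8.2+1.4, 14.1+1.4, 22.8+1.4] = [9.600,15.500,24.200]
diag = √(22²+22²+11.5²) = √1100.25 = 33.170


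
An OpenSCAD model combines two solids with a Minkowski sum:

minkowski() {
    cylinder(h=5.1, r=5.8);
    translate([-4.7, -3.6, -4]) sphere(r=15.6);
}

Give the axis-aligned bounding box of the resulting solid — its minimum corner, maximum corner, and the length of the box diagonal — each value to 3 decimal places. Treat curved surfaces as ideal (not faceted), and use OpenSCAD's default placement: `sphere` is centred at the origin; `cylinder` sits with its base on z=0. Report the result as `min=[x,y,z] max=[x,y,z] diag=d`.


A = translate([-4.7, -3.6, -4]) sphere(r=15.6) → bbox [-20.3,-19.2,-19.6] .. [10.9,12,11.6]
B = cylinder(h=5.1, r=5.8) → bbox [-5.8,-5.8,0] .. [5.8,5.8,5.1]
lo = A.lo+B.lo = [-20.3-5.8, -19.2-5.8, -19.6+0] = [-26.100,-25.000,-19.600]
hi = A.hi+B.hi = [10.9+5.8, 12+5.8, 11.6+5.1] = [16.700,17.800,16.700]
diag = √(42.8²+42.8²+36.3²) = √4981.37 = 70.579

min=[-26.100,-25.000,-19.600] max=[16.700,17.800,16.700] diag=70.579


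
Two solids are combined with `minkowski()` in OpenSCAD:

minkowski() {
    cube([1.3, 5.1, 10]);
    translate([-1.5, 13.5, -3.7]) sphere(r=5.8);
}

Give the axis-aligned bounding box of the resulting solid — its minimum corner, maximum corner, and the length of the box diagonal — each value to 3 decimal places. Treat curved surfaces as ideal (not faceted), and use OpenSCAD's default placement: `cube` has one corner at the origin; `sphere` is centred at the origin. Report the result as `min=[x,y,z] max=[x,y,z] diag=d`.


min=[-7.300,7.700,-9.500] max=[5.600,24.400,12.100] diag=30.197

A = translate([-1.5, 13.5, -3.7]) sphere(r=5.8) → bbox [-7.3,7.7,-9.5] .. [4.3,19.3,2.1]
B = cube([1.3, 5.1, 10]) → bbox [0,0,0] .. [1.3,5.1,10]
lo = A.lo+B.lo = [-7.3+0, 7.7+0, -9.5+0] = [-7.300,7.700,-9.500]
hi = A.hi+B.hi = [4.3+1.3, 19.3+5.1, 2.1+10] = [5.600,24.400,12.100]
diag = √(12.9²+16.7²+21.6²) = √911.86 = 30.197


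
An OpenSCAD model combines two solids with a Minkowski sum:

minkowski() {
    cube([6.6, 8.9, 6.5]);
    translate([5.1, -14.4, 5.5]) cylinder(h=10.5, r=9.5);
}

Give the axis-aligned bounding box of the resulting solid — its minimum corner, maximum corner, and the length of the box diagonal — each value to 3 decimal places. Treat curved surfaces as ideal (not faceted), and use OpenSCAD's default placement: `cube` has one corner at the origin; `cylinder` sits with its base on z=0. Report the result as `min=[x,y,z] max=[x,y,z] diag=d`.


min=[-4.400,-23.900,5.500] max=[21.200,4.000,22.500] diag=41.506

A = translate([5.1, -14.4, 5.5]) cylinder(h=10.5, r=9.5) → bbox [-4.4,-23.9,5.5] .. [14.6,-4.9,16]
B = cube([6.6, 8.9, 6.5]) → bbox [0,0,0] .. [6.6,8.9,6.5]
lo = A.lo+B.lo = [-4.4+0, -23.9+0, 5.5+0] = [-4.400,-23.900,5.500]
hi = A.hi+B.hi = [14.6+6.6, -4.9+8.9, 16+6.5] = [21.200,4.000,22.500]
diag = √(25.6²+27.9²+17²) = √1722.77 = 41.506


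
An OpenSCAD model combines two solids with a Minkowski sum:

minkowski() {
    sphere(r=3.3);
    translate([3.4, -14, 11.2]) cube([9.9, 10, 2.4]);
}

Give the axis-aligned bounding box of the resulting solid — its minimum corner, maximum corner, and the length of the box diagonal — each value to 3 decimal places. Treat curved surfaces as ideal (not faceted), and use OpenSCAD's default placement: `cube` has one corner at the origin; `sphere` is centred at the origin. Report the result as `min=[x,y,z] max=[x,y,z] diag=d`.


A = translate([3.4, -14, 11.2]) cube([9.9, 10, 2.4]) → bbox [3.4,-14,11.2] .. [13.3,-4,13.6]
B = sphere(r=3.3) → bbox [-3.3,-3.3,-3.3] .. [3.3,3.3,3.3]
lo = A.lo+B.lo = [3.4-3.3, -14-3.3, 11.2-3.3] = [0.100,-17.300,7.900]
hi = A.hi+B.hi = [13.3+3.3, -4+3.3, 13.6+3.3] = [16.600,-0.700,16.900]
diag = √(16.5²+16.6²+9²) = √628.81 = 25.076

min=[0.100,-17.300,7.900] max=[16.600,-0.700,16.900] diag=25.076


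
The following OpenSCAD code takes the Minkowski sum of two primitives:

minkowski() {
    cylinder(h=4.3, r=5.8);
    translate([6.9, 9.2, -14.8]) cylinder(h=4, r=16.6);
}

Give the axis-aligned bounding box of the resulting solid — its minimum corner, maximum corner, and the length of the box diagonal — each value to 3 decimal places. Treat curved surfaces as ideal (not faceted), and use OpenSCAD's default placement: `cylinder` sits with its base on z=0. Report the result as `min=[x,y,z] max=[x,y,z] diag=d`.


A = translate([6.9, 9.2, -14.8]) cylinder(h=4, r=16.6) → bbox [-9.7,-7.4,-14.8] .. [23.5,25.8,-10.8]
B = cylinder(h=4.3, r=5.8) → bbox [-5.8,-5.8,0] .. [5.8,5.8,4.3]
lo = A.lo+B.lo = [-9.7-5.8, -7.4-5.8, -14.8+0] = [-15.500,-13.200,-14.800]
hi = A.hi+B.hi = [23.5+5.8, 25.8+5.8, -10.8+4.3] = [29.300,31.600,-6.500]
diag = √(44.8²+44.8²+8.3²) = √4082.97 = 63.898

min=[-15.500,-13.200,-14.800] max=[29.300,31.600,-6.500] diag=63.898


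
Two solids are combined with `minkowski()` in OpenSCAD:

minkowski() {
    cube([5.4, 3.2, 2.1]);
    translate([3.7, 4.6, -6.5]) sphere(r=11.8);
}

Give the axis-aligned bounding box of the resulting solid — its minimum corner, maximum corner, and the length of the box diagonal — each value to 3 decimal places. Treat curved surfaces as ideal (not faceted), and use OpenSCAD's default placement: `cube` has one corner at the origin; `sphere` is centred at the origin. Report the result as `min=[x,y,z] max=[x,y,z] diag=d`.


min=[-8.100,-7.200,-18.300] max=[20.900,19.600,7.400] diag=47.114

A = translate([3.7, 4.6, -6.5]) sphere(r=11.8) → bbox [-8.1,-7.2,-18.3] .. [15.5,16.4,5.3]
B = cube([5.4, 3.2, 2.1]) → bbox [0,0,0] .. [5.4,3.2,2.1]
lo = A.lo+B.lo = [-8.1+0, -7.2+0, -18.3+0] = [-8.100,-7.200,-18.300]
hi = A.hi+B.hi = [15.5+5.4, 16.4+3.2, 5.3+2.1] = [20.900,19.600,7.400]
diag = √(29²+26.8²+25.7²) = √2219.73 = 47.114


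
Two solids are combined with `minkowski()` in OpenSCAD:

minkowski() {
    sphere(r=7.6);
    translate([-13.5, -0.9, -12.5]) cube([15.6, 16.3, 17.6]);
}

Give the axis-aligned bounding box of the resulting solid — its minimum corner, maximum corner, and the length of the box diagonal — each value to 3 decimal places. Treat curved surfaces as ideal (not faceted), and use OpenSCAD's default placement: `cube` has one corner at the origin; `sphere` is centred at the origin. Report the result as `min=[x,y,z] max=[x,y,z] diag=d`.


min=[-21.100,-8.500,-20.100] max=[9.700,23.000,12.700] diag=54.925

A = translate([-13.5, -0.9, -12.5]) cube([15.6, 16.3, 17.6]) → bbox [-13.5,-0.9,-12.5] .. [2.1,15.4,5.1]
B = sphere(r=7.6) → bbox [-7.6,-7.6,-7.6] .. [7.6,7.6,7.6]
lo = A.lo+B.lo = [-13.5-7.6, -0.9-7.6, -12.5-7.6] = [-21.100,-8.500,-20.100]
hi = A.hi+B.hi = [2.1+7.6, 15.4+7.6, 5.1+7.6] = [9.700,23.000,12.700]
diag = √(30.8²+31.5²+32.8²) = √3016.73 = 54.925


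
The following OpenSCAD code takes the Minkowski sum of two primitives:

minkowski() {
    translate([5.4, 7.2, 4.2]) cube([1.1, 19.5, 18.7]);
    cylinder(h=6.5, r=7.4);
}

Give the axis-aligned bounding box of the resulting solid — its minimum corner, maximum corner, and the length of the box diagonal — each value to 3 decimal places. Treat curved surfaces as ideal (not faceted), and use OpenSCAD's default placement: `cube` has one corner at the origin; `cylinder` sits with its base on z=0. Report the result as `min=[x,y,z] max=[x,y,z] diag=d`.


A = translate([5.4, 7.2, 4.2]) cube([1.1, 19.5, 18.7]) → bbox [5.4,7.2,4.2] .. [6.5,26.7,22.9]
B = cylinder(h=6.5, r=7.4) → bbox [-7.4,-7.4,0] .. [7.4,7.4,6.5]
lo = A.lo+B.lo = [5.4-7.4, 7.2-7.4, 4.2+0] = [-2.000,-0.200,4.200]
hi = A.hi+B.hi = [6.5+7.4, 26.7+7.4, 22.9+6.5] = [13.900,34.100,29.400]
diag = √(15.9²+34.3²+25.2²) = √2064.34 = 45.435

min=[-2.000,-0.200,4.200] max=[13.900,34.100,29.400] diag=45.435


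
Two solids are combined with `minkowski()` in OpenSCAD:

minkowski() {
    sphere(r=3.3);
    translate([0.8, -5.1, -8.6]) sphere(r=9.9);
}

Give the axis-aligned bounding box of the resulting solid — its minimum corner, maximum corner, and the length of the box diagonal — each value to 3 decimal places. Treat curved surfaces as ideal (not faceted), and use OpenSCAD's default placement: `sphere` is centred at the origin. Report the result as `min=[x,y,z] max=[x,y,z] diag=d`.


min=[-12.400,-18.300,-21.800] max=[14.000,8.100,4.600] diag=45.726

A = translate([0.8, -5.1, -8.6]) sphere(r=9.9) → bbox [-9.1,-15,-18.5] .. [10.7,4.8,1.3]
B = sphere(r=3.3) → bbox [-3.3,-3.3,-3.3] .. [3.3,3.3,3.3]
lo = A.lo+B.lo = [-9.1-3.3, -15-3.3, -18.5-3.3] = [-12.400,-18.300,-21.800]
hi = A.hi+B.hi = [10.7+3.3, 4.8+3.3, 1.3+3.3] = [14.000,8.100,4.600]
diag = √(26.4²+26.4²+26.4²) = √2090.88 = 45.726


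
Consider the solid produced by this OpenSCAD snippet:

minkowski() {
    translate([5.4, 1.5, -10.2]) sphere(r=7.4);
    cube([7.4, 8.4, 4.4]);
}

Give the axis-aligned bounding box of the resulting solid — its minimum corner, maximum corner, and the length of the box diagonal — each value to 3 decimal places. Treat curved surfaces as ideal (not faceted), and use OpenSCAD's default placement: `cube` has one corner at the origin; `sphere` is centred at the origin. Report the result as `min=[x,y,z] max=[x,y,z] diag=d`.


A = translate([5.4, 1.5, -10.2]) sphere(r=7.4) → bbox [-2,-5.9,-17.6] .. [12.8,8.9,-2.8]
B = cube([7.4, 8.4, 4.4]) → bbox [0,0,0] .. [7.4,8.4,4.4]
lo = A.lo+B.lo = [-2+0, -5.9+0, -17.6+0] = [-2.000,-5.900,-17.600]
hi = A.hi+B.hi = [12.8+7.4, 8.9+8.4, -2.8+4.4] = [20.200,17.300,1.600]
diag = √(22.2²+23.2²+19.2²) = √1399.72 = 37.413

min=[-2.000,-5.900,-17.600] max=[20.200,17.300,1.600] diag=37.413


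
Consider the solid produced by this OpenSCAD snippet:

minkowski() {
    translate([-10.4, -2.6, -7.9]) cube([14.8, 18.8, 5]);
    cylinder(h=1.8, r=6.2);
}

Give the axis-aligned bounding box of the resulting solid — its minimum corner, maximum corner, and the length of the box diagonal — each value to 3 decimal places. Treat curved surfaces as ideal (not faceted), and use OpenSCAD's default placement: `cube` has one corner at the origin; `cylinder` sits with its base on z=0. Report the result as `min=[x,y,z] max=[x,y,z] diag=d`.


min=[-16.600,-8.800,-7.900] max=[10.600,22.400,-1.100] diag=41.947

A = translate([-10.4, -2.6, -7.9]) cube([14.8, 18.8, 5]) → bbox [-10.4,-2.6,-7.9] .. [4.4,16.2,-2.9]
B = cylinder(h=1.8, r=6.2) → bbox [-6.2,-6.2,0] .. [6.2,6.2,1.8]
lo = A.lo+B.lo = [-10.4-6.2, -2.6-6.2, -7.9+0] = [-16.600,-8.800,-7.900]
hi = A.hi+B.hi = [4.4+6.2, 16.2+6.2, -2.9+1.8] = [10.600,22.400,-1.100]
diag = √(27.2²+31.2²+6.8²) = √1759.52 = 41.947


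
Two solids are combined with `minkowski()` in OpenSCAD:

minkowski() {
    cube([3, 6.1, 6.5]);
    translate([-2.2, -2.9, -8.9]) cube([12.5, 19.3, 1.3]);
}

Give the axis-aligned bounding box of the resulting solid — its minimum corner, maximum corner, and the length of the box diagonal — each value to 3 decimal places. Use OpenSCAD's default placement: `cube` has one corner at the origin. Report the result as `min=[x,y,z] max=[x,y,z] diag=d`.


A = translate([-2.2, -2.9, -8.9]) cube([12.5, 19.3, 1.3]) → bbox [-2.2,-2.9,-8.9] .. [10.3,16.4,-7.6]
B = cube([3, 6.1, 6.5]) → bbox [0,0,0] .. [3,6.1,6.5]
lo = A.lo+B.lo = [-2.2+0, -2.9+0, -8.9+0] = [-2.200,-2.900,-8.900]
hi = A.hi+B.hi = [10.3+3, 16.4+6.1, -7.6+6.5] = [13.300,22.500,-1.100]
diag = √(15.5²+25.4²+7.8²) = √946.25 = 30.761

min=[-2.200,-2.900,-8.900] max=[13.300,22.500,-1.100] diag=30.761


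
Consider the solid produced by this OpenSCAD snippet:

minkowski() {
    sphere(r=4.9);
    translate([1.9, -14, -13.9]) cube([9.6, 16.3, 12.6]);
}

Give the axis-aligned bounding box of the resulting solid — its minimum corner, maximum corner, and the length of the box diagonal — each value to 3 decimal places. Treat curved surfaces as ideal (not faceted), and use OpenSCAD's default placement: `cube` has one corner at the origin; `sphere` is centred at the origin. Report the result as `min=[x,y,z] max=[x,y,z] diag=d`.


A = translate([1.9, -14, -13.9]) cube([9.6, 16.3, 12.6]) → bbox [1.9,-14,-13.9] .. [11.5,2.3,-1.3]
B = sphere(r=4.9) → bbox [-4.9,-4.9,-4.9] .. [4.9,4.9,4.9]
lo = A.lo+B.lo = [1.9-4.9, -14-4.9, -13.9-4.9] = [-3.000,-18.900,-18.800]
hi = A.hi+B.hi = [11.5+4.9, 2.3+4.9, -1.3+4.9] = [16.400,7.200,3.600]
diag = √(19.4²+26.1²+22.4²) = √1559.33 = 39.488

min=[-3.000,-18.900,-18.800] max=[16.400,7.200,3.600] diag=39.488


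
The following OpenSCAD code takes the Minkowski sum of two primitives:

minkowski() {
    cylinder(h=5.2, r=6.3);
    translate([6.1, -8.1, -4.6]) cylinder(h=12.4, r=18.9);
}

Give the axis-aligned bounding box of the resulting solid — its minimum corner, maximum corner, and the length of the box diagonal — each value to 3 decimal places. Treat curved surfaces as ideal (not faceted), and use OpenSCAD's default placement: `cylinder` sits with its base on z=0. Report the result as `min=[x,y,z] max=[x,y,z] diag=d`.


A = translate([6.1, -8.1, -4.6]) cylinder(h=12.4, r=18.9) → bbox [-12.8,-27,-4.6] .. [25,10.8,7.8]
B = cylinder(h=5.2, r=6.3) → bbox [-6.3,-6.3,0] .. [6.3,6.3,5.2]
lo = A.lo+B.lo = [-12.8-6.3, -27-6.3, -4.6+0] = [-19.100,-33.300,-4.600]
hi = A.hi+B.hi = [25+6.3, 10.8+6.3, 7.8+5.2] = [31.300,17.100,13.000]
diag = √(50.4²+50.4²+17.6²) = √5390.08 = 73.417

min=[-19.100,-33.300,-4.600] max=[31.300,17.100,13.000] diag=73.417


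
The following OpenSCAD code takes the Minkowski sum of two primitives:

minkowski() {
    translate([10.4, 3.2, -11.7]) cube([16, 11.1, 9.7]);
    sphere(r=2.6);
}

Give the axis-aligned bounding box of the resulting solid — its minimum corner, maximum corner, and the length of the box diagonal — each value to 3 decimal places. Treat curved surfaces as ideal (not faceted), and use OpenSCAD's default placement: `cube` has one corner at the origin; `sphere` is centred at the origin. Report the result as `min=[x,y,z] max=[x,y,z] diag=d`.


A = translate([10.4, 3.2, -11.7]) cube([16, 11.1, 9.7]) → bbox [10.4,3.2,-11.7] .. [26.4,14.3,-2]
B = sphere(r=2.6) → bbox [-2.6,-2.6,-2.6] .. [2.6,2.6,2.6]
lo = A.lo+B.lo = [10.4-2.6, 3.2-2.6, -11.7-2.6] = [7.800,0.600,-14.300]
hi = A.hi+B.hi = [26.4+2.6, 14.3+2.6, -2+2.6] = [29.000,16.900,0.600]
diag = √(21.2²+16.3²+14.9²) = √937.14 = 30.613

min=[7.800,0.600,-14.300] max=[29.000,16.900,0.600] diag=30.613


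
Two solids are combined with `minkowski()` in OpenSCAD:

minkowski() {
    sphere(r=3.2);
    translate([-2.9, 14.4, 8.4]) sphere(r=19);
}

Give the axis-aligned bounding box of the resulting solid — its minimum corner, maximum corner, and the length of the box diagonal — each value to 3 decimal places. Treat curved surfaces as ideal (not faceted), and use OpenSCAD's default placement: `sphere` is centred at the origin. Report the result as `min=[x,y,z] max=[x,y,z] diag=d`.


min=[-25.100,-7.800,-13.800] max=[19.300,36.600,30.600] diag=76.903

A = translate([-2.9, 14.4, 8.4]) sphere(r=19) → bbox [-21.9,-4.6,-10.6] .. [16.1,33.4,27.4]
B = sphere(r=3.2) → bbox [-3.2,-3.2,-3.2] .. [3.2,3.2,3.2]
lo = A.lo+B.lo = [-21.9-3.2, -4.6-3.2, -10.6-3.2] = [-25.100,-7.800,-13.800]
hi = A.hi+B.hi = [16.1+3.2, 33.4+3.2, 27.4+3.2] = [19.300,36.600,30.600]
diag = √(44.4²+44.4²+44.4²) = √5914.08 = 76.903


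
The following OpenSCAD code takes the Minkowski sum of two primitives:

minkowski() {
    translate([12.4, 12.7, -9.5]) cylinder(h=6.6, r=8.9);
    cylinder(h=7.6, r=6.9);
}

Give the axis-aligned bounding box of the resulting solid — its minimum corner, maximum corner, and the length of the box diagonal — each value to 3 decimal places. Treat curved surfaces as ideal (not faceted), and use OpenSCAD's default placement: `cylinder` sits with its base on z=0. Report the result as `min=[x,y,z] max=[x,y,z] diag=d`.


min=[-3.400,-3.100,-9.500] max=[28.200,28.500,4.700] diag=46.891

A = translate([12.4, 12.7, -9.5]) cylinder(h=6.6, r=8.9) → bbox [3.5,3.8,-9.5] .. [21.3,21.6,-2.9]
B = cylinder(h=7.6, r=6.9) → bbox [-6.9,-6.9,0] .. [6.9,6.9,7.6]
lo = A.lo+B.lo = [3.5-6.9, 3.8-6.9, -9.5+0] = [-3.400,-3.100,-9.500]
hi = A.hi+B.hi = [21.3+6.9, 21.6+6.9, -2.9+7.6] = [28.200,28.500,4.700]
diag = √(31.6²+31.6²+14.2²) = √2198.76 = 46.891
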